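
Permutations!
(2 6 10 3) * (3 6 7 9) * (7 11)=(2 11 7 9 3)(6 10)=[0, 1, 11, 2, 4, 5, 10, 9, 8, 3, 6, 7]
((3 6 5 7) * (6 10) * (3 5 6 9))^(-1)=(3 9 10)(5 7)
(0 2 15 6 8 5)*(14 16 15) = [2, 1, 14, 3, 4, 0, 8, 7, 5, 9, 10, 11, 12, 13, 16, 6, 15] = (0 2 14 16 15 6 8 5)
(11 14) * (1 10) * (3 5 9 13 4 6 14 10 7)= (1 7 3 5 9 13 4 6 14 11 10)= [0, 7, 2, 5, 6, 9, 14, 3, 8, 13, 1, 10, 12, 4, 11]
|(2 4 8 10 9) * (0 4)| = |(0 4 8 10 9 2)| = 6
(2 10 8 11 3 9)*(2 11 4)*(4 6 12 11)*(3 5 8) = (2 10 3 9 4)(5 8 6 12 11) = [0, 1, 10, 9, 2, 8, 12, 7, 6, 4, 3, 5, 11]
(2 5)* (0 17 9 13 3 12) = (0 17 9 13 3 12)(2 5) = [17, 1, 5, 12, 4, 2, 6, 7, 8, 13, 10, 11, 0, 3, 14, 15, 16, 9]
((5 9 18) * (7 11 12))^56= ((5 9 18)(7 11 12))^56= (5 18 9)(7 12 11)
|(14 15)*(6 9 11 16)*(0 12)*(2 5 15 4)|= 20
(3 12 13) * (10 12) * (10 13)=[0, 1, 2, 13, 4, 5, 6, 7, 8, 9, 12, 11, 10, 3]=(3 13)(10 12)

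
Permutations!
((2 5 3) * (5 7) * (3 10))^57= ((2 7 5 10 3))^57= (2 5 3 7 10)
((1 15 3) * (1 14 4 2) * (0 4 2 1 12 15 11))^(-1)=((0 4 1 11)(2 12 15 3 14))^(-1)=(0 11 1 4)(2 14 3 15 12)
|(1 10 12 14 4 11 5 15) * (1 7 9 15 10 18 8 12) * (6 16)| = 18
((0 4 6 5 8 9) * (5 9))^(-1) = (0 9 6 4)(5 8)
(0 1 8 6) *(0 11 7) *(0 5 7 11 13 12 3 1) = (1 8 6 13 12 3)(5 7) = [0, 8, 2, 1, 4, 7, 13, 5, 6, 9, 10, 11, 3, 12]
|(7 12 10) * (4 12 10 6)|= 6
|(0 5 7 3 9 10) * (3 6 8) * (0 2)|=|(0 5 7 6 8 3 9 10 2)|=9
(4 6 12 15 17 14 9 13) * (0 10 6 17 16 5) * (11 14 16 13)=[10, 1, 2, 3, 17, 0, 12, 7, 8, 11, 6, 14, 15, 4, 9, 13, 5, 16]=(0 10 6 12 15 13 4 17 16 5)(9 11 14)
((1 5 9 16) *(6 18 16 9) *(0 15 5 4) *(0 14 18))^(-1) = ((0 15 5 6)(1 4 14 18 16))^(-1) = (0 6 5 15)(1 16 18 14 4)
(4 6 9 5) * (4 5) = [0, 1, 2, 3, 6, 5, 9, 7, 8, 4] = (4 6 9)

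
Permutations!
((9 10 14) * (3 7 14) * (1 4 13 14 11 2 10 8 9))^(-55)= (1 4 13 14)(8 9)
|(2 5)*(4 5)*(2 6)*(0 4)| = 5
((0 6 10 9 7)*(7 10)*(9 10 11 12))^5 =(0 7 6)(9 12 11)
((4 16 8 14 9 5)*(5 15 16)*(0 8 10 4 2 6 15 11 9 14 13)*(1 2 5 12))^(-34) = (0 13 8)(1 4 16 6)(2 12 10 15)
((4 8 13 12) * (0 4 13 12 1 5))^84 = ((0 4 8 12 13 1 5))^84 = (13)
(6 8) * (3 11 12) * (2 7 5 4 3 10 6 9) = (2 7 5 4 3 11 12 10 6 8 9) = [0, 1, 7, 11, 3, 4, 8, 5, 9, 2, 6, 12, 10]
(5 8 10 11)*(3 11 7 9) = (3 11 5 8 10 7 9) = [0, 1, 2, 11, 4, 8, 6, 9, 10, 3, 7, 5]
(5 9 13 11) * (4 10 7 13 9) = (4 10 7 13 11 5) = [0, 1, 2, 3, 10, 4, 6, 13, 8, 9, 7, 5, 12, 11]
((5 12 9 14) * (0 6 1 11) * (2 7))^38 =(0 1)(5 9)(6 11)(12 14)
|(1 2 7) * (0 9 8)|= 3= |(0 9 8)(1 2 7)|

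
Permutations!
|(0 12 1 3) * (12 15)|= |(0 15 12 1 3)|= 5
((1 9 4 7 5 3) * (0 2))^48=((0 2)(1 9 4 7 5 3))^48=(9)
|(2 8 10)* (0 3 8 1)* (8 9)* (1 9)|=|(0 3 1)(2 9 8 10)|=12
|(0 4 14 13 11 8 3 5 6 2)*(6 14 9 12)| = 6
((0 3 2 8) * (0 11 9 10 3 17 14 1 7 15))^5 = ((0 17 14 1 7 15)(2 8 11 9 10 3))^5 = (0 15 7 1 14 17)(2 3 10 9 11 8)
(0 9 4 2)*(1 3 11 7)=(0 9 4 2)(1 3 11 7)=[9, 3, 0, 11, 2, 5, 6, 1, 8, 4, 10, 7]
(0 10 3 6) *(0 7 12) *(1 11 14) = (0 10 3 6 7 12)(1 11 14) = [10, 11, 2, 6, 4, 5, 7, 12, 8, 9, 3, 14, 0, 13, 1]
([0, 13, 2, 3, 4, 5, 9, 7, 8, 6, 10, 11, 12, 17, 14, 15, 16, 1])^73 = (1 13 17)(6 9)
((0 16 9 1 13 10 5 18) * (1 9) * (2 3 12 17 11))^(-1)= (0 18 5 10 13 1 16)(2 11 17 12 3)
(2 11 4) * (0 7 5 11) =[7, 1, 0, 3, 2, 11, 6, 5, 8, 9, 10, 4] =(0 7 5 11 4 2)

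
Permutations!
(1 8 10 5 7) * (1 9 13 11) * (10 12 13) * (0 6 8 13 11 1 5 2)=[6, 13, 0, 3, 4, 7, 8, 9, 12, 10, 2, 5, 11, 1]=(0 6 8 12 11 5 7 9 10 2)(1 13)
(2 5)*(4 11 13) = (2 5)(4 11 13) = [0, 1, 5, 3, 11, 2, 6, 7, 8, 9, 10, 13, 12, 4]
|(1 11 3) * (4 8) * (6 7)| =|(1 11 3)(4 8)(6 7)| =6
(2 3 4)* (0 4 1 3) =[4, 3, 0, 1, 2] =(0 4 2)(1 3)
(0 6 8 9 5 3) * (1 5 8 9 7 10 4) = (0 6 9 8 7 10 4 1 5 3) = [6, 5, 2, 0, 1, 3, 9, 10, 7, 8, 4]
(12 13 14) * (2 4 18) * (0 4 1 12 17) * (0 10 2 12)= (0 4 18 12 13 14 17 10 2 1)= [4, 0, 1, 3, 18, 5, 6, 7, 8, 9, 2, 11, 13, 14, 17, 15, 16, 10, 12]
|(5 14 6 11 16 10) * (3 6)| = |(3 6 11 16 10 5 14)| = 7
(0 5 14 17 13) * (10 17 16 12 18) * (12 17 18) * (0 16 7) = (0 5 14 7)(10 18)(13 16 17) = [5, 1, 2, 3, 4, 14, 6, 0, 8, 9, 18, 11, 12, 16, 7, 15, 17, 13, 10]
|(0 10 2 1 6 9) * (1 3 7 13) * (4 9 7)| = 12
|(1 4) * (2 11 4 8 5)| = |(1 8 5 2 11 4)| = 6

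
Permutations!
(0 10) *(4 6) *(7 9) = [10, 1, 2, 3, 6, 5, 4, 9, 8, 7, 0] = (0 10)(4 6)(7 9)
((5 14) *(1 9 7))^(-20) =((1 9 7)(5 14))^(-20) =(14)(1 9 7)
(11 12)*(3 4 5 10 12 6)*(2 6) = (2 6 3 4 5 10 12 11) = [0, 1, 6, 4, 5, 10, 3, 7, 8, 9, 12, 2, 11]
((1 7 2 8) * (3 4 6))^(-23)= ((1 7 2 8)(3 4 6))^(-23)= (1 7 2 8)(3 4 6)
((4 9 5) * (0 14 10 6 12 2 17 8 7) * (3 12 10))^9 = (0 14 3 12 2 17 8 7)(6 10)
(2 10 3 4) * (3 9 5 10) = (2 3 4)(5 10 9) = [0, 1, 3, 4, 2, 10, 6, 7, 8, 5, 9]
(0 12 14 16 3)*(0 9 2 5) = (0 12 14 16 3 9 2 5) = [12, 1, 5, 9, 4, 0, 6, 7, 8, 2, 10, 11, 14, 13, 16, 15, 3]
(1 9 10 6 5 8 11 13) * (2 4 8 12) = [0, 9, 4, 3, 8, 12, 5, 7, 11, 10, 6, 13, 2, 1] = (1 9 10 6 5 12 2 4 8 11 13)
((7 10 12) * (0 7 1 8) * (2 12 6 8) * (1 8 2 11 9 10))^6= (0 6 1 12 9)(2 11 8 10 7)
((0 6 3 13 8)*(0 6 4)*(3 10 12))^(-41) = (0 4)(3 13 8 6 10 12)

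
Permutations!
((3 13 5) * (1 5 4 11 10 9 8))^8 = ((1 5 3 13 4 11 10 9 8))^8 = (1 8 9 10 11 4 13 3 5)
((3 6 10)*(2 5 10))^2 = (2 10 6 5 3)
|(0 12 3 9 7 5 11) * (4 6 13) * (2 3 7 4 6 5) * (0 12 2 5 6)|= 28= |(0 2 3 9 4 6 13)(5 11 12 7)|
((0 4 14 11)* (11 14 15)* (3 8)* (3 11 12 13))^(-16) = (15)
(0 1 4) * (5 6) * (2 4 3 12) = [1, 3, 4, 12, 0, 6, 5, 7, 8, 9, 10, 11, 2] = (0 1 3 12 2 4)(5 6)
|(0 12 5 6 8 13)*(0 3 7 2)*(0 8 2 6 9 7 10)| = 11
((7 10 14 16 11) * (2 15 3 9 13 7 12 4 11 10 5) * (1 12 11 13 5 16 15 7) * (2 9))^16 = (2 16 14 3 7 10 15)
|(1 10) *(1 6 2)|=|(1 10 6 2)|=4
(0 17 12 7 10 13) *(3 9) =[17, 1, 2, 9, 4, 5, 6, 10, 8, 3, 13, 11, 7, 0, 14, 15, 16, 12] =(0 17 12 7 10 13)(3 9)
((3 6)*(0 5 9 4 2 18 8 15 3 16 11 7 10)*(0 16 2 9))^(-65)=(0 5)(2 18 8 15 3 6)(4 9)(7 11 16 10)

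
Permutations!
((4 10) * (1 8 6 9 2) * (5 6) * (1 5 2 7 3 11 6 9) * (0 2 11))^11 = ((0 2 5 9 7 3)(1 8 11 6)(4 10))^11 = (0 3 7 9 5 2)(1 6 11 8)(4 10)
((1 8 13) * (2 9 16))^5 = ((1 8 13)(2 9 16))^5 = (1 13 8)(2 16 9)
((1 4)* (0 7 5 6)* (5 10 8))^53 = (0 6 5 8 10 7)(1 4)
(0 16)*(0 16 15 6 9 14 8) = (16)(0 15 6 9 14 8) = [15, 1, 2, 3, 4, 5, 9, 7, 0, 14, 10, 11, 12, 13, 8, 6, 16]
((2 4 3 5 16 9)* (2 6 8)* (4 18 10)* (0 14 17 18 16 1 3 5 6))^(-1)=(0 9 16 2 8 6 3 1 5 4 10 18 17 14)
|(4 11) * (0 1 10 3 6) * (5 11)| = 15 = |(0 1 10 3 6)(4 5 11)|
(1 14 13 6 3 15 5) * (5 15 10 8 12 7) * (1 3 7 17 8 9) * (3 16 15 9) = (1 14 13 6 7 5 16 15 9)(3 10)(8 12 17) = [0, 14, 2, 10, 4, 16, 7, 5, 12, 1, 3, 11, 17, 6, 13, 9, 15, 8]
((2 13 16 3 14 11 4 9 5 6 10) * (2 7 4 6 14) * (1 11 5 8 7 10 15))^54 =((1 11 6 15)(2 13 16 3)(4 9 8 7)(5 14))^54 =(1 6)(2 16)(3 13)(4 8)(7 9)(11 15)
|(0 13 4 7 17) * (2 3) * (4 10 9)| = 14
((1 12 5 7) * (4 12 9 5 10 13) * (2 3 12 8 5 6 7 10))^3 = ((1 9 6 7)(2 3 12)(4 8 5 10 13))^3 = (1 7 6 9)(4 10 8 13 5)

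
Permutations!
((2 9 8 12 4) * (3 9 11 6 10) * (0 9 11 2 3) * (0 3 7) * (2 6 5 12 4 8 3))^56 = ((0 9 3 11 5 12 8 4 7)(2 6 10))^56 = (0 3 5 8 7 9 11 12 4)(2 10 6)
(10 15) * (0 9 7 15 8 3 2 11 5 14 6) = (0 9 7 15 10 8 3 2 11 5 14 6) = [9, 1, 11, 2, 4, 14, 0, 15, 3, 7, 8, 5, 12, 13, 6, 10]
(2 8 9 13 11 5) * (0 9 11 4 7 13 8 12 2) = (0 9 8 11 5)(2 12)(4 7 13) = [9, 1, 12, 3, 7, 0, 6, 13, 11, 8, 10, 5, 2, 4]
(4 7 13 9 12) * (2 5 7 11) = (2 5 7 13 9 12 4 11) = [0, 1, 5, 3, 11, 7, 6, 13, 8, 12, 10, 2, 4, 9]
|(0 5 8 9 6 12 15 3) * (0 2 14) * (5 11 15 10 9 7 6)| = |(0 11 15 3 2 14)(5 8 7 6 12 10 9)| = 42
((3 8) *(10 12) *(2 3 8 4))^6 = ((2 3 4)(10 12))^6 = (12)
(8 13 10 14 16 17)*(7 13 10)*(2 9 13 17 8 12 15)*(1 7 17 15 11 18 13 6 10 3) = (1 7 15 2 9 6 10 14 16 8 3)(11 18 13 17 12) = [0, 7, 9, 1, 4, 5, 10, 15, 3, 6, 14, 18, 11, 17, 16, 2, 8, 12, 13]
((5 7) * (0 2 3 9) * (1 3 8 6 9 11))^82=(0 8 9 2 6)(1 3 11)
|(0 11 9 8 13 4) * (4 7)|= 7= |(0 11 9 8 13 7 4)|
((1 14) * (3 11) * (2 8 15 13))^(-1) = (1 14)(2 13 15 8)(3 11)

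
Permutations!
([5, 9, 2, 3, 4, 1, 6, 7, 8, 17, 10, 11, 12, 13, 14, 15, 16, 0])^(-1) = (0 17 9 1 5)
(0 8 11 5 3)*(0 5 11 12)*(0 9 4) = [8, 1, 2, 5, 0, 3, 6, 7, 12, 4, 10, 11, 9] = (0 8 12 9 4)(3 5)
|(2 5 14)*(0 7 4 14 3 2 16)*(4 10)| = |(0 7 10 4 14 16)(2 5 3)| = 6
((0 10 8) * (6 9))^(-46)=(0 8 10)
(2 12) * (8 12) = (2 8 12) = [0, 1, 8, 3, 4, 5, 6, 7, 12, 9, 10, 11, 2]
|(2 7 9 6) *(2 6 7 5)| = 2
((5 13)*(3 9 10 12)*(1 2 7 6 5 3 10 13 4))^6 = (13)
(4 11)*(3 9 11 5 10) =(3 9 11 4 5 10) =[0, 1, 2, 9, 5, 10, 6, 7, 8, 11, 3, 4]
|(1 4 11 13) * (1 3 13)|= |(1 4 11)(3 13)|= 6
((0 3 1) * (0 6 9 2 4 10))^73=(0 3 1 6 9 2 4 10)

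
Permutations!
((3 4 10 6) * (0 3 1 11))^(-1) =(0 11 1 6 10 4 3)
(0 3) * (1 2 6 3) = (0 1 2 6 3) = [1, 2, 6, 0, 4, 5, 3]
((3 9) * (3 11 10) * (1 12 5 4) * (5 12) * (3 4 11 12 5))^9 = (1 3 9 12 5 11 10 4)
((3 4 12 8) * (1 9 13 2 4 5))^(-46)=((1 9 13 2 4 12 8 3 5))^(-46)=(1 5 3 8 12 4 2 13 9)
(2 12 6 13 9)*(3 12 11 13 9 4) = [0, 1, 11, 12, 3, 5, 9, 7, 8, 2, 10, 13, 6, 4] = (2 11 13 4 3 12 6 9)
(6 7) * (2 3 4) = (2 3 4)(6 7) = [0, 1, 3, 4, 2, 5, 7, 6]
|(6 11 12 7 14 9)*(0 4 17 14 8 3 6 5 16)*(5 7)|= 13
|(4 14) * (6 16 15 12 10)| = |(4 14)(6 16 15 12 10)| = 10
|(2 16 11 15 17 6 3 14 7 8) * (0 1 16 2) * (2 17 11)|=10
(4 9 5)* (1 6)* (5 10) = [0, 6, 2, 3, 9, 4, 1, 7, 8, 10, 5] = (1 6)(4 9 10 5)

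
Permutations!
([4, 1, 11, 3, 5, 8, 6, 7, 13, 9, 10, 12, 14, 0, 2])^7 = [5, 1, 14, 3, 8, 13, 6, 7, 0, 9, 10, 2, 11, 4, 12]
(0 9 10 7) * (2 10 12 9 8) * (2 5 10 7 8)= (0 2 7)(5 10 8)(9 12)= [2, 1, 7, 3, 4, 10, 6, 0, 5, 12, 8, 11, 9]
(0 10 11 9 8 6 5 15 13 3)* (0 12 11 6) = (0 10 6 5 15 13 3 12 11 9 8) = [10, 1, 2, 12, 4, 15, 5, 7, 0, 8, 6, 9, 11, 3, 14, 13]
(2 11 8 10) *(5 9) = (2 11 8 10)(5 9) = [0, 1, 11, 3, 4, 9, 6, 7, 10, 5, 2, 8]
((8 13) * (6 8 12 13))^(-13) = (6 8)(12 13)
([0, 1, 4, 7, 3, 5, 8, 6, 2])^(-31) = [0, 1, 8, 4, 2, 5, 7, 3, 6]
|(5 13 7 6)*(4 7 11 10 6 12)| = 15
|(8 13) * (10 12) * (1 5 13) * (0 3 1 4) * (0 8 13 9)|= |(13)(0 3 1 5 9)(4 8)(10 12)|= 10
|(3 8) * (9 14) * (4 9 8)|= 5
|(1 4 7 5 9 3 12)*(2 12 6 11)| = |(1 4 7 5 9 3 6 11 2 12)| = 10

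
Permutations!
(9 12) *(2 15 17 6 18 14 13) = (2 15 17 6 18 14 13)(9 12) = [0, 1, 15, 3, 4, 5, 18, 7, 8, 12, 10, 11, 9, 2, 13, 17, 16, 6, 14]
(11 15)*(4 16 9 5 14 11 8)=[0, 1, 2, 3, 16, 14, 6, 7, 4, 5, 10, 15, 12, 13, 11, 8, 9]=(4 16 9 5 14 11 15 8)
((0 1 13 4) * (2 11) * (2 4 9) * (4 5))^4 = (0 2)(1 11)(4 9)(5 13)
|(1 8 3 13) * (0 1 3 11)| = |(0 1 8 11)(3 13)| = 4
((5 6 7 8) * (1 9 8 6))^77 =((1 9 8 5)(6 7))^77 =(1 9 8 5)(6 7)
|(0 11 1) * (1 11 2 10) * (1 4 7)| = |(11)(0 2 10 4 7 1)| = 6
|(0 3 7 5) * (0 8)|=|(0 3 7 5 8)|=5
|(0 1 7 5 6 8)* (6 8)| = 5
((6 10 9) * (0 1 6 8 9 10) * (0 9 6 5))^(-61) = ((10)(0 1 5)(6 9 8))^(-61) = (10)(0 5 1)(6 8 9)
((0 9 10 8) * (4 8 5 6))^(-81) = (0 5 8 10 4 9 6)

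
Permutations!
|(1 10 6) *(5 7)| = |(1 10 6)(5 7)| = 6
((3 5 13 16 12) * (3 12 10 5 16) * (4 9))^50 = (16)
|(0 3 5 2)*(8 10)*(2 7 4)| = |(0 3 5 7 4 2)(8 10)| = 6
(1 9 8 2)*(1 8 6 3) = [0, 9, 8, 1, 4, 5, 3, 7, 2, 6] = (1 9 6 3)(2 8)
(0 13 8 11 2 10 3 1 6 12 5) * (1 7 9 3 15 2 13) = (0 1 6 12 5)(2 10 15)(3 7 9)(8 11 13) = [1, 6, 10, 7, 4, 0, 12, 9, 11, 3, 15, 13, 5, 8, 14, 2]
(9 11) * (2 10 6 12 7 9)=(2 10 6 12 7 9 11)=[0, 1, 10, 3, 4, 5, 12, 9, 8, 11, 6, 2, 7]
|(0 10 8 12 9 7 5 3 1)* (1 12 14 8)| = 30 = |(0 10 1)(3 12 9 7 5)(8 14)|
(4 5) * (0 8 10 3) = (0 8 10 3)(4 5) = [8, 1, 2, 0, 5, 4, 6, 7, 10, 9, 3]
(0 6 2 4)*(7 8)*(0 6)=(2 4 6)(7 8)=[0, 1, 4, 3, 6, 5, 2, 8, 7]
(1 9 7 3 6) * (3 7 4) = [0, 9, 2, 6, 3, 5, 1, 7, 8, 4] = (1 9 4 3 6)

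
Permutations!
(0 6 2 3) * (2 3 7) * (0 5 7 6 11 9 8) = [11, 1, 6, 5, 4, 7, 3, 2, 0, 8, 10, 9] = (0 11 9 8)(2 6 3 5 7)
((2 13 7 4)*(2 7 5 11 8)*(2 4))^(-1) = (2 7 4 8 11 5 13)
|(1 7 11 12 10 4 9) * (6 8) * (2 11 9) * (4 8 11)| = 30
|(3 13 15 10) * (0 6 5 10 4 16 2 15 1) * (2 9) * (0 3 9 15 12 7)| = 24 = |(0 6 5 10 9 2 12 7)(1 3 13)(4 16 15)|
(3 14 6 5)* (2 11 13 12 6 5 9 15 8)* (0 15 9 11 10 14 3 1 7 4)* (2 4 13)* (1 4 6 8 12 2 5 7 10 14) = (0 15 12 8 6 11 5 4)(1 10)(2 14 7 13) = [15, 10, 14, 3, 0, 4, 11, 13, 6, 9, 1, 5, 8, 2, 7, 12]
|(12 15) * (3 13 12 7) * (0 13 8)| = 7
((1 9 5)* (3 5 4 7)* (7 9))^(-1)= ((1 7 3 5)(4 9))^(-1)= (1 5 3 7)(4 9)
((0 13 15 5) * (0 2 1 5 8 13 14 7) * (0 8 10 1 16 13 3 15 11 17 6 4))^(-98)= (0 6 11 16 5 10 3 7)(1 15 8 14 4 17 13 2)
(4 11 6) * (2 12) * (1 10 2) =(1 10 2 12)(4 11 6) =[0, 10, 12, 3, 11, 5, 4, 7, 8, 9, 2, 6, 1]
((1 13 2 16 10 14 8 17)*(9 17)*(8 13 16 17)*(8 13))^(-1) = (1 17 2 13 9 8 14 10 16)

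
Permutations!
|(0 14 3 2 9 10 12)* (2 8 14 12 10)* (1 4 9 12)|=6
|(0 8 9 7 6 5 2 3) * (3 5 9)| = 6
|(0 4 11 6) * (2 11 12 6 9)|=|(0 4 12 6)(2 11 9)|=12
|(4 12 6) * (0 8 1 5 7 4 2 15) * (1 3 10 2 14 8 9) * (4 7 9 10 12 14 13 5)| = 20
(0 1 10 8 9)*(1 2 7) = (0 2 7 1 10 8 9) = [2, 10, 7, 3, 4, 5, 6, 1, 9, 0, 8]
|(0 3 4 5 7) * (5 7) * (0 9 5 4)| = 4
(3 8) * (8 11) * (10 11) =(3 10 11 8) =[0, 1, 2, 10, 4, 5, 6, 7, 3, 9, 11, 8]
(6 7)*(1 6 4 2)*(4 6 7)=[0, 7, 1, 3, 2, 5, 4, 6]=(1 7 6 4 2)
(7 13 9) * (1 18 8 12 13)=(1 18 8 12 13 9 7)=[0, 18, 2, 3, 4, 5, 6, 1, 12, 7, 10, 11, 13, 9, 14, 15, 16, 17, 8]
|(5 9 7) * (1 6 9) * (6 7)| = 6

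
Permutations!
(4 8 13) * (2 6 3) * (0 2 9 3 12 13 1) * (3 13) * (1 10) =(0 2 6 12 3 9 13 4 8 10 1) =[2, 0, 6, 9, 8, 5, 12, 7, 10, 13, 1, 11, 3, 4]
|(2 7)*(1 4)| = 2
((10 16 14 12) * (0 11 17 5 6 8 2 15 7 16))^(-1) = ((0 11 17 5 6 8 2 15 7 16 14 12 10))^(-1) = (0 10 12 14 16 7 15 2 8 6 5 17 11)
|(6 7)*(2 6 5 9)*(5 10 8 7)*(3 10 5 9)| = |(2 6 9)(3 10 8 7 5)| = 15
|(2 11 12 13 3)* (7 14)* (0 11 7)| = 8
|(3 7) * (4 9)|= |(3 7)(4 9)|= 2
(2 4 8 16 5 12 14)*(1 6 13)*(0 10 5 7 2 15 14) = (0 10 5 12)(1 6 13)(2 4 8 16 7)(14 15) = [10, 6, 4, 3, 8, 12, 13, 2, 16, 9, 5, 11, 0, 1, 15, 14, 7]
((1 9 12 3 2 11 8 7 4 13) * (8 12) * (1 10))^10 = ((1 9 8 7 4 13 10)(2 11 12 3))^10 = (1 7 10 8 13 9 4)(2 12)(3 11)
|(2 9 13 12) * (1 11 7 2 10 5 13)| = |(1 11 7 2 9)(5 13 12 10)| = 20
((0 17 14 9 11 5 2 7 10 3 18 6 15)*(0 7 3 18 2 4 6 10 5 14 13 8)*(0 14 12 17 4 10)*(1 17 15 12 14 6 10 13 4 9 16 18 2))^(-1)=((0 9 11 14 16 18)(1 17 4 10 2 3)(5 13 8 6 12 15 7))^(-1)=(0 18 16 14 11 9)(1 3 2 10 4 17)(5 7 15 12 6 8 13)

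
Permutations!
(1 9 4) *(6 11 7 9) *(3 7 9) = (1 6 11 9 4)(3 7) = [0, 6, 2, 7, 1, 5, 11, 3, 8, 4, 10, 9]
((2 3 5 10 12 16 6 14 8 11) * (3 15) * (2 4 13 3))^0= (16)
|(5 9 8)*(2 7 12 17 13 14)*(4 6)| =6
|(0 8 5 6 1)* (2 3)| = 10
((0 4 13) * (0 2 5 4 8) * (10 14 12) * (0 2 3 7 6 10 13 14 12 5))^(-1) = ((0 8 2)(3 7 6 10 12 13)(4 14 5))^(-1) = (0 2 8)(3 13 12 10 6 7)(4 5 14)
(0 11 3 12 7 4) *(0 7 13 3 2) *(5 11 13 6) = (0 13 3 12 6 5 11 2)(4 7) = [13, 1, 0, 12, 7, 11, 5, 4, 8, 9, 10, 2, 6, 3]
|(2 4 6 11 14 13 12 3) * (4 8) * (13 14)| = 8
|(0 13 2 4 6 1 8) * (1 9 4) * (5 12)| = |(0 13 2 1 8)(4 6 9)(5 12)| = 30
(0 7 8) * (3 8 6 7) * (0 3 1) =[1, 0, 2, 8, 4, 5, 7, 6, 3] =(0 1)(3 8)(6 7)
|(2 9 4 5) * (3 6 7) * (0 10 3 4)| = |(0 10 3 6 7 4 5 2 9)| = 9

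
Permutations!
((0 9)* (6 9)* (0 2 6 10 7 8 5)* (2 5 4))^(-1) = (0 5 9 6 2 4 8 7 10)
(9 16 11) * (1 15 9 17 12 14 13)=(1 15 9 16 11 17 12 14 13)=[0, 15, 2, 3, 4, 5, 6, 7, 8, 16, 10, 17, 14, 1, 13, 9, 11, 12]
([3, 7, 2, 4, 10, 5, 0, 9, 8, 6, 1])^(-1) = (0 6 9 7 1 10 4 3)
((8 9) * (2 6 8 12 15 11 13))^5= (2 15 8 13 12 6 11 9)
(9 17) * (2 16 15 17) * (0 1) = (0 1)(2 16 15 17 9) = [1, 0, 16, 3, 4, 5, 6, 7, 8, 2, 10, 11, 12, 13, 14, 17, 15, 9]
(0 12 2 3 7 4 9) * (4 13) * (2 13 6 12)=(0 2 3 7 6 12 13 4 9)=[2, 1, 3, 7, 9, 5, 12, 6, 8, 0, 10, 11, 13, 4]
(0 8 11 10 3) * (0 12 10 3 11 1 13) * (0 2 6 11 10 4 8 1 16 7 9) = (0 1 13 2 6 11 3 12 4 8 16 7 9) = [1, 13, 6, 12, 8, 5, 11, 9, 16, 0, 10, 3, 4, 2, 14, 15, 7]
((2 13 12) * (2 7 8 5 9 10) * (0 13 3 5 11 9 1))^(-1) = (0 1 5 3 2 10 9 11 8 7 12 13)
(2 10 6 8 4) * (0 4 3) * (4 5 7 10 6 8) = (0 5 7 10 8 3)(2 6 4) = [5, 1, 6, 0, 2, 7, 4, 10, 3, 9, 8]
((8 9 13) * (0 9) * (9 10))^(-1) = (0 8 13 9 10)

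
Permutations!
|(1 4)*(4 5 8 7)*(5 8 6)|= 4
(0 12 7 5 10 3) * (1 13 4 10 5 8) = (0 12 7 8 1 13 4 10 3) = [12, 13, 2, 0, 10, 5, 6, 8, 1, 9, 3, 11, 7, 4]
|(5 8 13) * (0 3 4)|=|(0 3 4)(5 8 13)|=3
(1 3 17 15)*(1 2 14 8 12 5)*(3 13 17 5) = (1 13 17 15 2 14 8 12 3 5) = [0, 13, 14, 5, 4, 1, 6, 7, 12, 9, 10, 11, 3, 17, 8, 2, 16, 15]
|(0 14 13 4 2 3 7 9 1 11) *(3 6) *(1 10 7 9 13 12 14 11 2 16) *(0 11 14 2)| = |(0 14 12 2 6 3 9 10 7 13 4 16 1)| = 13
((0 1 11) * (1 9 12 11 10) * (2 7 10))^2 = ((0 9 12 11)(1 2 7 10))^2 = (0 12)(1 7)(2 10)(9 11)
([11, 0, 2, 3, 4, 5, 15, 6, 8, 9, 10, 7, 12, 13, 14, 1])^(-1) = [1, 15, 2, 3, 4, 5, 7, 11, 8, 9, 10, 0, 12, 13, 14, 6]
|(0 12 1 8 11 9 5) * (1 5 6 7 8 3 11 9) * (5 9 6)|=12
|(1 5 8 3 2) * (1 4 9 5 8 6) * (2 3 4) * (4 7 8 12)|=6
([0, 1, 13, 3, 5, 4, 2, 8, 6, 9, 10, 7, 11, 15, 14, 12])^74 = (2 15 11 8)(6 13 12 7)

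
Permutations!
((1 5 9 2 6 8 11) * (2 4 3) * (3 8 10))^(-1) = ((1 5 9 4 8 11)(2 6 10 3))^(-1) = (1 11 8 4 9 5)(2 3 10 6)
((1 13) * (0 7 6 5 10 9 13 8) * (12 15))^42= ((0 7 6 5 10 9 13 1 8)(12 15))^42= (15)(0 13 5)(1 10 7)(6 8 9)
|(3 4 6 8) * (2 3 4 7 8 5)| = |(2 3 7 8 4 6 5)| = 7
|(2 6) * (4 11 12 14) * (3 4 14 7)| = |(14)(2 6)(3 4 11 12 7)| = 10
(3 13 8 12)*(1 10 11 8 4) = (1 10 11 8 12 3 13 4) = [0, 10, 2, 13, 1, 5, 6, 7, 12, 9, 11, 8, 3, 4]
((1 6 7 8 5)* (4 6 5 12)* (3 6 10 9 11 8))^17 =(1 5)(3 7 6)(4 12 8 11 9 10)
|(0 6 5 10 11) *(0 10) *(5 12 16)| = |(0 6 12 16 5)(10 11)| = 10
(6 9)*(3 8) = (3 8)(6 9) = [0, 1, 2, 8, 4, 5, 9, 7, 3, 6]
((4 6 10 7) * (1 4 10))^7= ((1 4 6)(7 10))^7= (1 4 6)(7 10)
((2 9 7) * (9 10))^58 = ((2 10 9 7))^58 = (2 9)(7 10)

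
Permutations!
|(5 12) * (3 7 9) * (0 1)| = |(0 1)(3 7 9)(5 12)| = 6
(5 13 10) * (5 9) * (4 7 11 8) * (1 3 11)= [0, 3, 2, 11, 7, 13, 6, 1, 4, 5, 9, 8, 12, 10]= (1 3 11 8 4 7)(5 13 10 9)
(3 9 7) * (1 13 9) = (1 13 9 7 3) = [0, 13, 2, 1, 4, 5, 6, 3, 8, 7, 10, 11, 12, 9]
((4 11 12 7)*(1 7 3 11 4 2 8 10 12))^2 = (1 2 10 3)(7 8 12 11)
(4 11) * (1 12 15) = (1 12 15)(4 11) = [0, 12, 2, 3, 11, 5, 6, 7, 8, 9, 10, 4, 15, 13, 14, 1]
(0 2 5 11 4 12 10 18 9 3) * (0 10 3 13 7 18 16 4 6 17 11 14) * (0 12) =(0 2 5 14 12 3 10 16 4)(6 17 11)(7 18 9 13) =[2, 1, 5, 10, 0, 14, 17, 18, 8, 13, 16, 6, 3, 7, 12, 15, 4, 11, 9]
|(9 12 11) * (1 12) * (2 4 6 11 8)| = |(1 12 8 2 4 6 11 9)| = 8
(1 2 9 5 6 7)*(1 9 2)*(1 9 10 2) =(1 9 5 6 7 10 2) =[0, 9, 1, 3, 4, 6, 7, 10, 8, 5, 2]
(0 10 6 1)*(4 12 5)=[10, 0, 2, 3, 12, 4, 1, 7, 8, 9, 6, 11, 5]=(0 10 6 1)(4 12 5)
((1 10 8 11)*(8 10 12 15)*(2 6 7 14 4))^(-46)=((1 12 15 8 11)(2 6 7 14 4))^(-46)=(1 11 8 15 12)(2 4 14 7 6)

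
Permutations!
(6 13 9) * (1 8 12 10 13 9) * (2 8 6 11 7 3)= (1 6 9 11 7 3 2 8 12 10 13)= [0, 6, 8, 2, 4, 5, 9, 3, 12, 11, 13, 7, 10, 1]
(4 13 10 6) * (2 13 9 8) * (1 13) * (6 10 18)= [0, 13, 1, 3, 9, 5, 4, 7, 2, 8, 10, 11, 12, 18, 14, 15, 16, 17, 6]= (1 13 18 6 4 9 8 2)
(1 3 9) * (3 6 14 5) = (1 6 14 5 3 9) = [0, 6, 2, 9, 4, 3, 14, 7, 8, 1, 10, 11, 12, 13, 5]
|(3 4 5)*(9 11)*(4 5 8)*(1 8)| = 6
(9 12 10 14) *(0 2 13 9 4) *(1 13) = (0 2 1 13 9 12 10 14 4) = [2, 13, 1, 3, 0, 5, 6, 7, 8, 12, 14, 11, 10, 9, 4]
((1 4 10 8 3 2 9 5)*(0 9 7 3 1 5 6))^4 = (10)(0 9 6)(2 7 3)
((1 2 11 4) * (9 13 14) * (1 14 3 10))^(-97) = ((1 2 11 4 14 9 13 3 10))^(-97) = (1 11 14 13 10 2 4 9 3)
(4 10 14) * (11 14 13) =(4 10 13 11 14) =[0, 1, 2, 3, 10, 5, 6, 7, 8, 9, 13, 14, 12, 11, 4]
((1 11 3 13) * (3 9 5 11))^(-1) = ((1 3 13)(5 11 9))^(-1) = (1 13 3)(5 9 11)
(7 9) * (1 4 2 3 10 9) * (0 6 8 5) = (0 6 8 5)(1 4 2 3 10 9 7) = [6, 4, 3, 10, 2, 0, 8, 1, 5, 7, 9]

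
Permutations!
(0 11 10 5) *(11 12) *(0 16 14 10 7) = [12, 1, 2, 3, 4, 16, 6, 0, 8, 9, 5, 7, 11, 13, 10, 15, 14] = (0 12 11 7)(5 16 14 10)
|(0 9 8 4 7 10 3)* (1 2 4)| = 9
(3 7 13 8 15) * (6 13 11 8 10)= [0, 1, 2, 7, 4, 5, 13, 11, 15, 9, 6, 8, 12, 10, 14, 3]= (3 7 11 8 15)(6 13 10)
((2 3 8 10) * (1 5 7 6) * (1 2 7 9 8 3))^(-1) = ((1 5 9 8 10 7 6 2))^(-1) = (1 2 6 7 10 8 9 5)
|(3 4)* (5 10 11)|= 6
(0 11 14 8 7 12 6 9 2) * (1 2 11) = [1, 2, 0, 3, 4, 5, 9, 12, 7, 11, 10, 14, 6, 13, 8] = (0 1 2)(6 9 11 14 8 7 12)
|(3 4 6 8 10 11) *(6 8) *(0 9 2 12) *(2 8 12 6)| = |(0 9 8 10 11 3 4 12)(2 6)| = 8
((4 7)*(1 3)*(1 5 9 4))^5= ((1 3 5 9 4 7))^5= (1 7 4 9 5 3)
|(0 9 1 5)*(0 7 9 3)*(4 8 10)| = |(0 3)(1 5 7 9)(4 8 10)| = 12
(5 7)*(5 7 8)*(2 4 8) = [0, 1, 4, 3, 8, 2, 6, 7, 5] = (2 4 8 5)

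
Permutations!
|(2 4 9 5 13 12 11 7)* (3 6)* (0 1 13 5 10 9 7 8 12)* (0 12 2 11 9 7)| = 22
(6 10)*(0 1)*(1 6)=[6, 0, 2, 3, 4, 5, 10, 7, 8, 9, 1]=(0 6 10 1)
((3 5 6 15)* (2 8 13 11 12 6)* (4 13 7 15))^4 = (2 3 7)(4 6 12 11 13)(5 15 8)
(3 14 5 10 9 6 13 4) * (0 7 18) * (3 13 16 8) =(0 7 18)(3 14 5 10 9 6 16 8)(4 13) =[7, 1, 2, 14, 13, 10, 16, 18, 3, 6, 9, 11, 12, 4, 5, 15, 8, 17, 0]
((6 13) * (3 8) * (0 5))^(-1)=((0 5)(3 8)(6 13))^(-1)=(0 5)(3 8)(6 13)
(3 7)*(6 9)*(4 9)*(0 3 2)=(0 3 7 2)(4 9 6)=[3, 1, 0, 7, 9, 5, 4, 2, 8, 6]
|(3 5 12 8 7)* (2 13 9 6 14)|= 5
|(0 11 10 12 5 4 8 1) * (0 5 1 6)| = 9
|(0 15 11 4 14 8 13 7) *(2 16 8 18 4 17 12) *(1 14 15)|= 14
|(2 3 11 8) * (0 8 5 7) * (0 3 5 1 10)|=|(0 8 2 5 7 3 11 1 10)|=9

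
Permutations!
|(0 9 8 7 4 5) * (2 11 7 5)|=|(0 9 8 5)(2 11 7 4)|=4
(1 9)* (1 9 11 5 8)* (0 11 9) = (0 11 5 8 1 9) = [11, 9, 2, 3, 4, 8, 6, 7, 1, 0, 10, 5]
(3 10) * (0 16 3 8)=(0 16 3 10 8)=[16, 1, 2, 10, 4, 5, 6, 7, 0, 9, 8, 11, 12, 13, 14, 15, 3]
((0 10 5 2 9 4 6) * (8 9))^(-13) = ((0 10 5 2 8 9 4 6))^(-13) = (0 2 4 10 8 6 5 9)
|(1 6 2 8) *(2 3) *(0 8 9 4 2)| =15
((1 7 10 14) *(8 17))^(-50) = ((1 7 10 14)(8 17))^(-50) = (17)(1 10)(7 14)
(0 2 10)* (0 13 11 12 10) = (0 2)(10 13 11 12) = [2, 1, 0, 3, 4, 5, 6, 7, 8, 9, 13, 12, 10, 11]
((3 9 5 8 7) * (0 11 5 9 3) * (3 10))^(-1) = (0 7 8 5 11)(3 10)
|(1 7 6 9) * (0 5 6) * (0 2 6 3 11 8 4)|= |(0 5 3 11 8 4)(1 7 2 6 9)|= 30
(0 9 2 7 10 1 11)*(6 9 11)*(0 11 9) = (11)(0 9 2 7 10 1 6) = [9, 6, 7, 3, 4, 5, 0, 10, 8, 2, 1, 11]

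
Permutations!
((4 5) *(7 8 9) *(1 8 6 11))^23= (1 11 6 7 9 8)(4 5)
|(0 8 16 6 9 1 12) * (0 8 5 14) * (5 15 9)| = 10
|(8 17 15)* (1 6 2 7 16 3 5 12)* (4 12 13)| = |(1 6 2 7 16 3 5 13 4 12)(8 17 15)| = 30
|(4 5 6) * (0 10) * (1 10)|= 3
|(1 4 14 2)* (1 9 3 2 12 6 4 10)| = |(1 10)(2 9 3)(4 14 12 6)| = 12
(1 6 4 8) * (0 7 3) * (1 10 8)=(0 7 3)(1 6 4)(8 10)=[7, 6, 2, 0, 1, 5, 4, 3, 10, 9, 8]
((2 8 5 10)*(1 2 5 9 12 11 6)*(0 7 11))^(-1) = (0 12 9 8 2 1 6 11 7)(5 10)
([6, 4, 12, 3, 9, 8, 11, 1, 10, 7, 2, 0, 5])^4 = (0 6 11)(2 10 8 5 12)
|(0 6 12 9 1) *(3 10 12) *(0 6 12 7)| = 8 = |(0 12 9 1 6 3 10 7)|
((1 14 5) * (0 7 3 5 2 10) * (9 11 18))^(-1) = ((0 7 3 5 1 14 2 10)(9 11 18))^(-1) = (0 10 2 14 1 5 3 7)(9 18 11)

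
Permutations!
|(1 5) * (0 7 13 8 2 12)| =6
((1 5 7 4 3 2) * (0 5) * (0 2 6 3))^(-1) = (0 4 7 5)(1 2)(3 6)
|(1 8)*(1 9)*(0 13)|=|(0 13)(1 8 9)|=6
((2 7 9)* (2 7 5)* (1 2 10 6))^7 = (1 5 6 2 10)(7 9)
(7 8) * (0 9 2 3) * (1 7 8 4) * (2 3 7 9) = (0 2 7 4 1 9 3) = [2, 9, 7, 0, 1, 5, 6, 4, 8, 3]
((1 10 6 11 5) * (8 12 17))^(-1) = ((1 10 6 11 5)(8 12 17))^(-1) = (1 5 11 6 10)(8 17 12)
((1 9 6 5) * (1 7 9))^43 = ((5 7 9 6))^43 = (5 6 9 7)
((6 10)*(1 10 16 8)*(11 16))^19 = (1 10 6 11 16 8)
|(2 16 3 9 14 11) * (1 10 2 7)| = 9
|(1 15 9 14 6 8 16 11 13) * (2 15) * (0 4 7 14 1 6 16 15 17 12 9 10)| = 55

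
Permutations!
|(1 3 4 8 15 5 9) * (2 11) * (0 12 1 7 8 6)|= 30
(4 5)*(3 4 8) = (3 4 5 8) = [0, 1, 2, 4, 5, 8, 6, 7, 3]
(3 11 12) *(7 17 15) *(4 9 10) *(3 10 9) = (3 11 12 10 4)(7 17 15) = [0, 1, 2, 11, 3, 5, 6, 17, 8, 9, 4, 12, 10, 13, 14, 7, 16, 15]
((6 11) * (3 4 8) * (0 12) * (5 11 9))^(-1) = ((0 12)(3 4 8)(5 11 6 9))^(-1) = (0 12)(3 8 4)(5 9 6 11)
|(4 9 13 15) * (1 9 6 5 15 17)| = 4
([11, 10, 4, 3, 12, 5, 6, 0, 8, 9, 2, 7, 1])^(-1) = (0 7 11)(1 12 4 2 10)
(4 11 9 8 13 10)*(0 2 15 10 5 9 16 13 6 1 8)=(0 2 15 10 4 11 16 13 5 9)(1 8 6)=[2, 8, 15, 3, 11, 9, 1, 7, 6, 0, 4, 16, 12, 5, 14, 10, 13]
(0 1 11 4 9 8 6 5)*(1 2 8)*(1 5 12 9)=[2, 11, 8, 3, 1, 0, 12, 7, 6, 5, 10, 4, 9]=(0 2 8 6 12 9 5)(1 11 4)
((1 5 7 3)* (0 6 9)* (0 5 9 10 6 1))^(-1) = ((0 1 9 5 7 3)(6 10))^(-1) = (0 3 7 5 9 1)(6 10)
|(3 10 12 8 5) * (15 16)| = 10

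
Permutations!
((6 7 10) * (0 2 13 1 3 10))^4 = ((0 2 13 1 3 10 6 7))^4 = (0 3)(1 7)(2 10)(6 13)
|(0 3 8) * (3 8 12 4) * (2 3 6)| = 10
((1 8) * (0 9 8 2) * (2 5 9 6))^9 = ((0 6 2)(1 5 9 8))^9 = (1 5 9 8)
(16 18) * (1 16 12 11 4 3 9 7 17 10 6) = (1 16 18 12 11 4 3 9 7 17 10 6) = [0, 16, 2, 9, 3, 5, 1, 17, 8, 7, 6, 4, 11, 13, 14, 15, 18, 10, 12]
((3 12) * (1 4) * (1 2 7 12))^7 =((1 4 2 7 12 3))^7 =(1 4 2 7 12 3)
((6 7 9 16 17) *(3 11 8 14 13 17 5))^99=((3 11 8 14 13 17 6 7 9 16 5))^99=(17)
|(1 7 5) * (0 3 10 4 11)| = |(0 3 10 4 11)(1 7 5)| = 15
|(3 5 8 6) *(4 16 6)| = |(3 5 8 4 16 6)| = 6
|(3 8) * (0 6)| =|(0 6)(3 8)| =2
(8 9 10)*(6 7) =(6 7)(8 9 10) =[0, 1, 2, 3, 4, 5, 7, 6, 9, 10, 8]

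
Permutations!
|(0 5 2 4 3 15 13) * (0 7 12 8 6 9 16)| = 13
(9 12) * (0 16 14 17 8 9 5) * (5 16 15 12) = (0 15 12 16 14 17 8 9 5) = [15, 1, 2, 3, 4, 0, 6, 7, 9, 5, 10, 11, 16, 13, 17, 12, 14, 8]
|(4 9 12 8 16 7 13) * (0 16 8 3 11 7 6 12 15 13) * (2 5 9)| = |(0 16 6 12 3 11 7)(2 5 9 15 13 4)| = 42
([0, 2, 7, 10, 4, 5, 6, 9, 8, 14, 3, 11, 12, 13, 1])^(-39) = [0, 2, 7, 10, 4, 5, 6, 9, 8, 14, 3, 11, 12, 13, 1]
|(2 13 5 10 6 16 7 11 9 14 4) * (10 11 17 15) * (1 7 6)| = 70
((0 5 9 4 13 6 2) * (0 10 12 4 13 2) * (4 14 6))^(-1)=(0 6 14 12 10 2 4 13 9 5)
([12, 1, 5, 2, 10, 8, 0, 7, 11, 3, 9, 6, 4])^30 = [8, 1, 10, 4, 6, 9, 5, 7, 3, 12, 0, 2, 11]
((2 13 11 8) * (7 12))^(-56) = ((2 13 11 8)(7 12))^(-56) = (13)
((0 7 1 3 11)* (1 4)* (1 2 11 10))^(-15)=((0 7 4 2 11)(1 3 10))^(-15)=(11)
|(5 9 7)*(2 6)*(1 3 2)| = |(1 3 2 6)(5 9 7)| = 12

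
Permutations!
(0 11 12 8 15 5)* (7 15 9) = (0 11 12 8 9 7 15 5) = [11, 1, 2, 3, 4, 0, 6, 15, 9, 7, 10, 12, 8, 13, 14, 5]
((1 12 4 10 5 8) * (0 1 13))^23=((0 1 12 4 10 5 8 13))^23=(0 13 8 5 10 4 12 1)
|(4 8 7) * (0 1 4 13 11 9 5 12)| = |(0 1 4 8 7 13 11 9 5 12)| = 10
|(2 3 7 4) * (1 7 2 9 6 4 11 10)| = 12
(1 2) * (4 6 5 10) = (1 2)(4 6 5 10) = [0, 2, 1, 3, 6, 10, 5, 7, 8, 9, 4]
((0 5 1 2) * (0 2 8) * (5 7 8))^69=((0 7 8)(1 5))^69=(8)(1 5)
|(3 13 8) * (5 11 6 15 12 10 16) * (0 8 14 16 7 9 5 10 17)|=15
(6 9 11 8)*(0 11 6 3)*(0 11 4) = (0 4)(3 11 8)(6 9) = [4, 1, 2, 11, 0, 5, 9, 7, 3, 6, 10, 8]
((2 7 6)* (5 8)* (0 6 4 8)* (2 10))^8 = (10)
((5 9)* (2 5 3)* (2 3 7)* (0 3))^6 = ((0 3)(2 5 9 7))^6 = (2 9)(5 7)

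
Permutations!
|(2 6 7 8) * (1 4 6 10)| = 7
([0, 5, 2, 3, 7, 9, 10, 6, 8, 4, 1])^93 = [0, 9, 2, 3, 6, 4, 1, 10, 8, 7, 5]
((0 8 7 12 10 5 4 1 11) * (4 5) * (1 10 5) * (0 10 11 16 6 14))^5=(0 1 8 16 7 6 12 14 5)(4 10 11)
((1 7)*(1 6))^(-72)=(7)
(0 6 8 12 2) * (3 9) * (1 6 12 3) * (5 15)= (0 12 2)(1 6 8 3 9)(5 15)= [12, 6, 0, 9, 4, 15, 8, 7, 3, 1, 10, 11, 2, 13, 14, 5]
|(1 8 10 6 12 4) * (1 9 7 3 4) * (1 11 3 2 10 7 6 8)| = |(2 10 8 7)(3 4 9 6 12 11)| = 12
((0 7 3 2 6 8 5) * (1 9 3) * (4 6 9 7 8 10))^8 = ((0 8 5)(1 7)(2 9 3)(4 6 10))^8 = (0 5 8)(2 3 9)(4 10 6)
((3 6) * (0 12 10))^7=(0 12 10)(3 6)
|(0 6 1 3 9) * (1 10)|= |(0 6 10 1 3 9)|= 6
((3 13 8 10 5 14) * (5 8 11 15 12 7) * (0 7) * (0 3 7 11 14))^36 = (15)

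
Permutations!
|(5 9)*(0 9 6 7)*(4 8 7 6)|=|(0 9 5 4 8 7)|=6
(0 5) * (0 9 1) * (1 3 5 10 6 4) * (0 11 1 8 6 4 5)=(0 10 4 8 6 5 9 3)(1 11)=[10, 11, 2, 0, 8, 9, 5, 7, 6, 3, 4, 1]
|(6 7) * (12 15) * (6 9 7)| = |(7 9)(12 15)| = 2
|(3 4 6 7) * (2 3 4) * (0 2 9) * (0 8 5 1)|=|(0 2 3 9 8 5 1)(4 6 7)|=21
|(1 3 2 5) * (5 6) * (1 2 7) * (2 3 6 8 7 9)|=|(1 6 5 3 9 2 8 7)|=8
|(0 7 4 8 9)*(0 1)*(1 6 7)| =10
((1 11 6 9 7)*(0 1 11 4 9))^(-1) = (0 6 11 7 9 4 1)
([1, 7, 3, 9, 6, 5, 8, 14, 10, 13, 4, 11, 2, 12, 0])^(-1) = (0 14 7 1)(2 12 13 9 3)(4 10 8 6)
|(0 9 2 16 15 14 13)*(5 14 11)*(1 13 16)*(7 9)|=|(0 7 9 2 1 13)(5 14 16 15 11)|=30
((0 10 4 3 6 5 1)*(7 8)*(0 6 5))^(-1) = ((0 10 4 3 5 1 6)(7 8))^(-1) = (0 6 1 5 3 4 10)(7 8)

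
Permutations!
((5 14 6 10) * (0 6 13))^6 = (14)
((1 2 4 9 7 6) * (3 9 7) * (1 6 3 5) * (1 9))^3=(1 7 2 3 4)(5 9)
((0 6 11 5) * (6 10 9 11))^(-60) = ((0 10 9 11 5))^(-60) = (11)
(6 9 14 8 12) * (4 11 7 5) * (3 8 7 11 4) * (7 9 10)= (3 8 12 6 10 7 5)(9 14)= [0, 1, 2, 8, 4, 3, 10, 5, 12, 14, 7, 11, 6, 13, 9]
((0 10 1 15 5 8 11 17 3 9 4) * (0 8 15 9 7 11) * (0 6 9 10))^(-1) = ((1 10)(3 7 11 17)(4 8 6 9)(5 15))^(-1) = (1 10)(3 17 11 7)(4 9 6 8)(5 15)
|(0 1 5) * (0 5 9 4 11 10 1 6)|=|(0 6)(1 9 4 11 10)|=10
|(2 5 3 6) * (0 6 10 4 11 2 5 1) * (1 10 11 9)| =10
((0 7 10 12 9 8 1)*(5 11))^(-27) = ((0 7 10 12 9 8 1)(5 11))^(-27) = (0 7 10 12 9 8 1)(5 11)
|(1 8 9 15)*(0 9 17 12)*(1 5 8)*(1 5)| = |(0 9 15 1 5 8 17 12)| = 8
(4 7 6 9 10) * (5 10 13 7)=(4 5 10)(6 9 13 7)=[0, 1, 2, 3, 5, 10, 9, 6, 8, 13, 4, 11, 12, 7]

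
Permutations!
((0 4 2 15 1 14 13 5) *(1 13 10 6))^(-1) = (0 5 13 15 2 4)(1 6 10 14)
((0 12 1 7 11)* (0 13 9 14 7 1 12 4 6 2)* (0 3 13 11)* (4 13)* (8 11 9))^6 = ((0 13 8 11 9 14 7)(2 3 4 6))^6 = (0 7 14 9 11 8 13)(2 4)(3 6)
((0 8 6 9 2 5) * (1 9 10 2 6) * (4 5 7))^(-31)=((0 8 1 9 6 10 2 7 4 5))^(-31)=(0 5 4 7 2 10 6 9 1 8)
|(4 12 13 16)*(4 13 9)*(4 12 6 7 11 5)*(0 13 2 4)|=18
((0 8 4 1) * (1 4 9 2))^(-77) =((0 8 9 2 1))^(-77) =(0 2 8 1 9)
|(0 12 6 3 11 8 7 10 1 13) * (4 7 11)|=18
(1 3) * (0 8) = (0 8)(1 3) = [8, 3, 2, 1, 4, 5, 6, 7, 0]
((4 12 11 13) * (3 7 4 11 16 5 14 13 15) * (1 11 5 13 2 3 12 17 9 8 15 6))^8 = ((1 11 6)(2 3 7 4 17 9 8 15 12 16 13 5 14))^8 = (1 6 11)(2 12 4 5 8 3 16 17 14 15 7 13 9)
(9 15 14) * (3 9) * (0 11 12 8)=(0 11 12 8)(3 9 15 14)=[11, 1, 2, 9, 4, 5, 6, 7, 0, 15, 10, 12, 8, 13, 3, 14]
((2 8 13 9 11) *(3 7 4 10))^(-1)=((2 8 13 9 11)(3 7 4 10))^(-1)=(2 11 9 13 8)(3 10 4 7)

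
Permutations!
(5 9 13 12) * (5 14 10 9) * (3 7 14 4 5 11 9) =(3 7 14 10)(4 5 11 9 13 12) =[0, 1, 2, 7, 5, 11, 6, 14, 8, 13, 3, 9, 4, 12, 10]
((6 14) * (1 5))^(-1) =((1 5)(6 14))^(-1) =(1 5)(6 14)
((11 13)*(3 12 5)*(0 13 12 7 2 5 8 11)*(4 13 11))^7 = ((0 11 12 8 4 13)(2 5 3 7))^7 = (0 11 12 8 4 13)(2 7 3 5)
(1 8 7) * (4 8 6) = (1 6 4 8 7) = [0, 6, 2, 3, 8, 5, 4, 1, 7]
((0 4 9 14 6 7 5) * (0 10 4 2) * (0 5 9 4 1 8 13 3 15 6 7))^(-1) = (0 6 15 3 13 8 1 10 5 2)(7 14 9) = ((0 2 5 10 1 8 13 3 15 6)(7 9 14))^(-1)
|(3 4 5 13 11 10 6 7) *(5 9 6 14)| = 5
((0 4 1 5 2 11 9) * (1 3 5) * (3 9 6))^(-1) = (0 9 4)(2 5 3 6 11)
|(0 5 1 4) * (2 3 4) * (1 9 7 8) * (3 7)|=20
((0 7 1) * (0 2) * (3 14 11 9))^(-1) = (0 2 1 7)(3 9 11 14)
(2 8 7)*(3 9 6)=(2 8 7)(3 9 6)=[0, 1, 8, 9, 4, 5, 3, 2, 7, 6]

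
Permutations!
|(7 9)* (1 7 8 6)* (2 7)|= |(1 2 7 9 8 6)|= 6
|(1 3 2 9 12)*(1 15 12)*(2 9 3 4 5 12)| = 8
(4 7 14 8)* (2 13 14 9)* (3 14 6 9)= (2 13 6 9)(3 14 8 4 7)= [0, 1, 13, 14, 7, 5, 9, 3, 4, 2, 10, 11, 12, 6, 8]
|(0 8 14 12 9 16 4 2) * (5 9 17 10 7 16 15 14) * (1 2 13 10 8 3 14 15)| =|(0 3 14 12 17 8 5 9 1 2)(4 13 10 7 16)| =10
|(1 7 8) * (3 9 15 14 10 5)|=|(1 7 8)(3 9 15 14 10 5)|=6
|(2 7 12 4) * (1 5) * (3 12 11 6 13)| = 8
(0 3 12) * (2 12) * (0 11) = [3, 1, 12, 2, 4, 5, 6, 7, 8, 9, 10, 0, 11] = (0 3 2 12 11)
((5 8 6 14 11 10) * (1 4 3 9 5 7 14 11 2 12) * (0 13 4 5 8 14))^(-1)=(0 7 10 11 6 8 9 3 4 13)(1 12 2 14 5)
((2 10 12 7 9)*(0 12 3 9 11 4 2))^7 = ((0 12 7 11 4 2 10 3 9))^7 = (0 3 2 11 12 9 10 4 7)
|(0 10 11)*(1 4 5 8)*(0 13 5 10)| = |(1 4 10 11 13 5 8)| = 7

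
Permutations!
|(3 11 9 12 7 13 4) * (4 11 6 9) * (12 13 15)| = 6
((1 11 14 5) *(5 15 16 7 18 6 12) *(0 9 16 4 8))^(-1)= (0 8 4 15 14 11 1 5 12 6 18 7 16 9)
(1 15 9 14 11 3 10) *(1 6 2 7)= (1 15 9 14 11 3 10 6 2 7)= [0, 15, 7, 10, 4, 5, 2, 1, 8, 14, 6, 3, 12, 13, 11, 9]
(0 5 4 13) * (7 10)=(0 5 4 13)(7 10)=[5, 1, 2, 3, 13, 4, 6, 10, 8, 9, 7, 11, 12, 0]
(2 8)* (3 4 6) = (2 8)(3 4 6) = [0, 1, 8, 4, 6, 5, 3, 7, 2]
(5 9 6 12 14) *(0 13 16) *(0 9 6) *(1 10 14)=[13, 10, 2, 3, 4, 6, 12, 7, 8, 0, 14, 11, 1, 16, 5, 15, 9]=(0 13 16 9)(1 10 14 5 6 12)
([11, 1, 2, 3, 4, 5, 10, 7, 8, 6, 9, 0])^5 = [11, 1, 2, 3, 4, 5, 9, 7, 8, 10, 6, 0]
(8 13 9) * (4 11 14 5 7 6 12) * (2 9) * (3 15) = (2 9 8 13)(3 15)(4 11 14 5 7 6 12) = [0, 1, 9, 15, 11, 7, 12, 6, 13, 8, 10, 14, 4, 2, 5, 3]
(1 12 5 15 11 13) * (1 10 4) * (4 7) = [0, 12, 2, 3, 1, 15, 6, 4, 8, 9, 7, 13, 5, 10, 14, 11] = (1 12 5 15 11 13 10 7 4)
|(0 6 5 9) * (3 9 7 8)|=|(0 6 5 7 8 3 9)|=7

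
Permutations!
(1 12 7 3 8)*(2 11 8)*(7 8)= (1 12 8)(2 11 7 3)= [0, 12, 11, 2, 4, 5, 6, 3, 1, 9, 10, 7, 8]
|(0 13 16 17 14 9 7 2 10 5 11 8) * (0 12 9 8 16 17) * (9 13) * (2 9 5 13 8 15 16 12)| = |(0 5 11 12 8 2 10 13 17 14 15 16)(7 9)| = 12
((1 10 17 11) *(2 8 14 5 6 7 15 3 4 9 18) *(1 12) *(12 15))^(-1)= (1 12 7 6 5 14 8 2 18 9 4 3 15 11 17 10)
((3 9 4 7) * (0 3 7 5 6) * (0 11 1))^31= ((0 3 9 4 5 6 11 1))^31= (0 1 11 6 5 4 9 3)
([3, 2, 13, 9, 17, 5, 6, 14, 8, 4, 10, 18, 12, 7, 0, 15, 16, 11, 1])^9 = (0 13 18 4)(1 17 3 7)(2 11 9 14)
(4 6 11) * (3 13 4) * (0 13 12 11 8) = (0 13 4 6 8)(3 12 11) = [13, 1, 2, 12, 6, 5, 8, 7, 0, 9, 10, 3, 11, 4]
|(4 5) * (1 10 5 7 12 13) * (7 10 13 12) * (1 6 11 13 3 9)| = 3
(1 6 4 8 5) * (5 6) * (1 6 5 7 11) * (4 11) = (1 7 4 8 5 6 11) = [0, 7, 2, 3, 8, 6, 11, 4, 5, 9, 10, 1]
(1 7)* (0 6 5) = (0 6 5)(1 7) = [6, 7, 2, 3, 4, 0, 5, 1]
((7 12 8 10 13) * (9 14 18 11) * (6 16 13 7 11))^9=((6 16 13 11 9 14 18)(7 12 8 10))^9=(6 13 9 18 16 11 14)(7 12 8 10)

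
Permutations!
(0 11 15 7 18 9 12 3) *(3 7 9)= [11, 1, 2, 0, 4, 5, 6, 18, 8, 12, 10, 15, 7, 13, 14, 9, 16, 17, 3]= (0 11 15 9 12 7 18 3)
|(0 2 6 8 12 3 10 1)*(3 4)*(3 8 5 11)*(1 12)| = 11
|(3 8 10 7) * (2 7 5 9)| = 7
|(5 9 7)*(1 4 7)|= 5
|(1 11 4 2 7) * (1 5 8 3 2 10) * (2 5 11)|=|(1 2 7 11 4 10)(3 5 8)|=6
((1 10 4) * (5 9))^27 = ((1 10 4)(5 9))^27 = (10)(5 9)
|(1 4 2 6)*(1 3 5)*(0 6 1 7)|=|(0 6 3 5 7)(1 4 2)|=15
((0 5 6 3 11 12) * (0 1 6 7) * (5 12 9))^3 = (0 6 9)(1 11 7)(3 5 12)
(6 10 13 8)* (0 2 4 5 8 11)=(0 2 4 5 8 6 10 13 11)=[2, 1, 4, 3, 5, 8, 10, 7, 6, 9, 13, 0, 12, 11]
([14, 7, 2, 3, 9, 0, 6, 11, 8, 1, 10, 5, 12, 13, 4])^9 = [14, 7, 2, 3, 9, 0, 6, 11, 8, 1, 10, 5, 12, 13, 4]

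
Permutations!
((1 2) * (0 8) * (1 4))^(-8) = (8)(1 2 4) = ((0 8)(1 2 4))^(-8)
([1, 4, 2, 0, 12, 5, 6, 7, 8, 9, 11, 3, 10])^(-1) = [3, 0, 2, 11, 1, 5, 6, 7, 8, 9, 12, 10, 4]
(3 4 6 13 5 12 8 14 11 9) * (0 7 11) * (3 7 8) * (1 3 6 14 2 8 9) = (0 9 7 11 1 3 4 14)(2 8)(5 12 6 13) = [9, 3, 8, 4, 14, 12, 13, 11, 2, 7, 10, 1, 6, 5, 0]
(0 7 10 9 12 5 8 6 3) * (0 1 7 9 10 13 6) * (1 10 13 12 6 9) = (0 1 7 12 5 8)(3 10 13 9 6) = [1, 7, 2, 10, 4, 8, 3, 12, 0, 6, 13, 11, 5, 9]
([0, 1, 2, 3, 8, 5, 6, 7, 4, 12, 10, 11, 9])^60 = [0, 1, 2, 3, 4, 5, 6, 7, 8, 9, 10, 11, 12]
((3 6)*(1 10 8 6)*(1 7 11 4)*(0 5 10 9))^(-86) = ((0 5 10 8 6 3 7 11 4 1 9))^(-86) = (0 10 6 7 4 9 5 8 3 11 1)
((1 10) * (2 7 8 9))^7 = ((1 10)(2 7 8 9))^7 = (1 10)(2 9 8 7)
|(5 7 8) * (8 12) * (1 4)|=|(1 4)(5 7 12 8)|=4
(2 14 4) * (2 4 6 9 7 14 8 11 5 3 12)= (2 8 11 5 3 12)(6 9 7 14)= [0, 1, 8, 12, 4, 3, 9, 14, 11, 7, 10, 5, 2, 13, 6]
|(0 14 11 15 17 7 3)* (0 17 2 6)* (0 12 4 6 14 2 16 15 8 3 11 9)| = 60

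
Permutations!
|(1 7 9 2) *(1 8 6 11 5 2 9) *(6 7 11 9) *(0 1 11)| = |(0 1)(2 8 7 11 5)(6 9)| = 10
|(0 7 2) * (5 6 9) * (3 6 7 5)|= |(0 5 7 2)(3 6 9)|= 12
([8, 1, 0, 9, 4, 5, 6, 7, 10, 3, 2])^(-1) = (0 2 10 8)(3 9)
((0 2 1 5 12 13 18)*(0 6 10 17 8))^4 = ((0 2 1 5 12 13 18 6 10 17 8))^4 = (0 12 10 2 13 17 1 18 8 5 6)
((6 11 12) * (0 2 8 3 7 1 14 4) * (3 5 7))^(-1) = ((0 2 8 5 7 1 14 4)(6 11 12))^(-1) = (0 4 14 1 7 5 8 2)(6 12 11)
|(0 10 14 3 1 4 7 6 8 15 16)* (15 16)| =|(0 10 14 3 1 4 7 6 8 16)| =10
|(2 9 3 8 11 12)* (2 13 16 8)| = |(2 9 3)(8 11 12 13 16)| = 15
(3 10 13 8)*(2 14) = (2 14)(3 10 13 8) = [0, 1, 14, 10, 4, 5, 6, 7, 3, 9, 13, 11, 12, 8, 2]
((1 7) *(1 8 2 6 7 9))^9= (1 9)(2 6 7 8)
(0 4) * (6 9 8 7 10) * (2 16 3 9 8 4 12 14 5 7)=(0 12 14 5 7 10 6 8 2 16 3 9 4)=[12, 1, 16, 9, 0, 7, 8, 10, 2, 4, 6, 11, 14, 13, 5, 15, 3]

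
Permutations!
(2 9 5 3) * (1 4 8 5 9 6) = [0, 4, 6, 2, 8, 3, 1, 7, 5, 9] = (9)(1 4 8 5 3 2 6)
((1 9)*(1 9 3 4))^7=(9)(1 3 4)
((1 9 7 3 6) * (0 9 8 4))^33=(0 9 7 3 6 1 8 4)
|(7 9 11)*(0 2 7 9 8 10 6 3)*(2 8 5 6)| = 8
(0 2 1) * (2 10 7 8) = [10, 0, 1, 3, 4, 5, 6, 8, 2, 9, 7] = (0 10 7 8 2 1)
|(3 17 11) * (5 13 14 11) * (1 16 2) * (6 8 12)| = 6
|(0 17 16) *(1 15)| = 6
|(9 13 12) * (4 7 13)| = |(4 7 13 12 9)| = 5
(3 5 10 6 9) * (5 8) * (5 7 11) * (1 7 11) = (1 7)(3 8 11 5 10 6 9) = [0, 7, 2, 8, 4, 10, 9, 1, 11, 3, 6, 5]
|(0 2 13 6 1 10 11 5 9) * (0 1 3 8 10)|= |(0 2 13 6 3 8 10 11 5 9 1)|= 11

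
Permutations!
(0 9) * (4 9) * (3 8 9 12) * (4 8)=(0 8 9)(3 4 12)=[8, 1, 2, 4, 12, 5, 6, 7, 9, 0, 10, 11, 3]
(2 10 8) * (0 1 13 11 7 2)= (0 1 13 11 7 2 10 8)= [1, 13, 10, 3, 4, 5, 6, 2, 0, 9, 8, 7, 12, 11]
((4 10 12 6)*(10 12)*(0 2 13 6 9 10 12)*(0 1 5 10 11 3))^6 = (0 5)(1 3)(2 10)(4 11)(6 9)(12 13)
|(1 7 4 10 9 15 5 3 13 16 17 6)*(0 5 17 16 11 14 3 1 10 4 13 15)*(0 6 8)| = 33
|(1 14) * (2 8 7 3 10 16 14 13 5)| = 10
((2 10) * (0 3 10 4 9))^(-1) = ((0 3 10 2 4 9))^(-1) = (0 9 4 2 10 3)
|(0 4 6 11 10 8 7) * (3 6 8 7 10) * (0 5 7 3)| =14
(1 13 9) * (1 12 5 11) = (1 13 9 12 5 11) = [0, 13, 2, 3, 4, 11, 6, 7, 8, 12, 10, 1, 5, 9]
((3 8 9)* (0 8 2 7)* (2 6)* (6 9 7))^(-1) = (0 7 8)(2 6)(3 9)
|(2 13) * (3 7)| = 2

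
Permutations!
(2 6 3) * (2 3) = (2 6) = [0, 1, 6, 3, 4, 5, 2]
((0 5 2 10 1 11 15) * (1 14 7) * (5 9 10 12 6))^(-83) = ((0 9 10 14 7 1 11 15)(2 12 6 5))^(-83) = (0 1 10 15 7 9 11 14)(2 12 6 5)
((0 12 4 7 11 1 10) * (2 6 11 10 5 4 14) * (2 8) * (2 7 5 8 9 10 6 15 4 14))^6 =(0 14 15)(1 8 7 6 11)(2 10 5)(4 12 9) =((0 12 2 15 4 5 14 9 10)(1 8 7 6 11))^6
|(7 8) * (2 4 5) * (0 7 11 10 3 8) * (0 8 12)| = 21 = |(0 7 8 11 10 3 12)(2 4 5)|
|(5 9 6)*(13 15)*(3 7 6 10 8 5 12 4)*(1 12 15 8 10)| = |(1 12 4 3 7 6 15 13 8 5 9)| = 11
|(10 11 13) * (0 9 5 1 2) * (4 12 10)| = 5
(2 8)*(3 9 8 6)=(2 6 3 9 8)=[0, 1, 6, 9, 4, 5, 3, 7, 2, 8]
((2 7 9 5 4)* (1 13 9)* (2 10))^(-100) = (1 4)(2 9)(5 7)(10 13)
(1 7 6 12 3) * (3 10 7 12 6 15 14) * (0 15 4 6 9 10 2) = (0 15 14 3 1 12 2)(4 6 9 10 7) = [15, 12, 0, 1, 6, 5, 9, 4, 8, 10, 7, 11, 2, 13, 3, 14]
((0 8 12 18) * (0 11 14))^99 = ((0 8 12 18 11 14))^99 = (0 18)(8 11)(12 14)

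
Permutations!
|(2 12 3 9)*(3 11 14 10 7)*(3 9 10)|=8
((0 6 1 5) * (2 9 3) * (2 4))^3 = (0 5 1 6)(2 4 3 9)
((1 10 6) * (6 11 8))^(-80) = ((1 10 11 8 6))^(-80) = (11)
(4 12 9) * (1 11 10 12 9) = (1 11 10 12)(4 9) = [0, 11, 2, 3, 9, 5, 6, 7, 8, 4, 12, 10, 1]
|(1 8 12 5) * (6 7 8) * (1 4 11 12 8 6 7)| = 12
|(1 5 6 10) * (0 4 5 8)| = 7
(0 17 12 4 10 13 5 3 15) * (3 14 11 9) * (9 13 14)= (0 17 12 4 10 14 11 13 5 9 3 15)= [17, 1, 2, 15, 10, 9, 6, 7, 8, 3, 14, 13, 4, 5, 11, 0, 16, 12]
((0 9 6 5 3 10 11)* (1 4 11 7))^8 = (0 4 7 3 6)(1 10 5 9 11)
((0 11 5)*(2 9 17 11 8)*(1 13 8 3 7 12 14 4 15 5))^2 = ((0 3 7 12 14 4 15 5)(1 13 8 2 9 17 11))^2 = (0 7 14 15)(1 8 9 11 13 2 17)(3 12 4 5)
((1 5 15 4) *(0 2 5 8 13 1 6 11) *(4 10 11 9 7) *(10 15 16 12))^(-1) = (0 11 10 12 16 5 2)(1 13 8)(4 7 9 6)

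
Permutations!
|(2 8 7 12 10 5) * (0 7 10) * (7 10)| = |(0 10 5 2 8 7 12)| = 7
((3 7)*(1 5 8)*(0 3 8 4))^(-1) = ((0 3 7 8 1 5 4))^(-1) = (0 4 5 1 8 7 3)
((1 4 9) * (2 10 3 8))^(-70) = (1 9 4)(2 3)(8 10)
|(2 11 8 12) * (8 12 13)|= 6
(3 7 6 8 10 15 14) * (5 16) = (3 7 6 8 10 15 14)(5 16) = [0, 1, 2, 7, 4, 16, 8, 6, 10, 9, 15, 11, 12, 13, 3, 14, 5]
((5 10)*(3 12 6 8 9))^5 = ((3 12 6 8 9)(5 10))^5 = (12)(5 10)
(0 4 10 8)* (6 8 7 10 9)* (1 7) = (0 4 9 6 8)(1 7 10) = [4, 7, 2, 3, 9, 5, 8, 10, 0, 6, 1]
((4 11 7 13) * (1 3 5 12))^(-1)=(1 12 5 3)(4 13 7 11)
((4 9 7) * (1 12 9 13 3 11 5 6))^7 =((1 12 9 7 4 13 3 11 5 6))^7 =(1 11 4 12 5 13 9 6 3 7)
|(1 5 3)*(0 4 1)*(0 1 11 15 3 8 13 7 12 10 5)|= 6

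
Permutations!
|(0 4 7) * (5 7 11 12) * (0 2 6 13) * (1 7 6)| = 21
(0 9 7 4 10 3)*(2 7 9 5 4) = (0 5 4 10 3)(2 7) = [5, 1, 7, 0, 10, 4, 6, 2, 8, 9, 3]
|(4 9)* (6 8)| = |(4 9)(6 8)| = 2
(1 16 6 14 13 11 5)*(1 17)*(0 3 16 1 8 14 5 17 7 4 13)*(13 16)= [3, 1, 2, 13, 16, 7, 5, 4, 14, 9, 10, 17, 12, 11, 0, 15, 6, 8]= (0 3 13 11 17 8 14)(4 16 6 5 7)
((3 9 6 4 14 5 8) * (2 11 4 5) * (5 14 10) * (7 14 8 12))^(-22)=(2 4 5 7)(3 6)(8 9)(10 12 14 11)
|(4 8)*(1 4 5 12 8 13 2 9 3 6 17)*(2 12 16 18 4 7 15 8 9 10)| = |(1 7 15 8 5 16 18 4 13 12 9 3 6 17)(2 10)| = 14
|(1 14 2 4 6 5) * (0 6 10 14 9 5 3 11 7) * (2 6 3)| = 60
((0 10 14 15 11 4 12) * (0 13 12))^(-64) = (0 14 11)(4 10 15)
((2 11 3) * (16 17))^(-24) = (17)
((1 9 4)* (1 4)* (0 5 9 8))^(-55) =((0 5 9 1 8))^(-55) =(9)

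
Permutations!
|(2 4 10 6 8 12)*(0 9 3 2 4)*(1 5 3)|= 30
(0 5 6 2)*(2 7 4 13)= [5, 1, 0, 3, 13, 6, 7, 4, 8, 9, 10, 11, 12, 2]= (0 5 6 7 4 13 2)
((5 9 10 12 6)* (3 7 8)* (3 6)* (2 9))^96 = (2 8 12)(3 9 6)(5 7 10)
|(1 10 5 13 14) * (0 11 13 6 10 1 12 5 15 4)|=|(0 11 13 14 12 5 6 10 15 4)|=10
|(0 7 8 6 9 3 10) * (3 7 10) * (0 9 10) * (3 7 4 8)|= |(3 7)(4 8 6 10 9)|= 10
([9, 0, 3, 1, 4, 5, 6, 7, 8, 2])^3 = [3, 2, 0, 9, 4, 5, 6, 7, 8, 1]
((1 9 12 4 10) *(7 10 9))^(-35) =(1 7 10)(4 9 12)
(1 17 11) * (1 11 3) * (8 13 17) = [0, 8, 2, 1, 4, 5, 6, 7, 13, 9, 10, 11, 12, 17, 14, 15, 16, 3] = (1 8 13 17 3)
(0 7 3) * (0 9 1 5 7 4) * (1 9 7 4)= (9)(0 1 5 4)(3 7)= [1, 5, 2, 7, 0, 4, 6, 3, 8, 9]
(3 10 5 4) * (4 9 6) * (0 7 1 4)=(0 7 1 4 3 10 5 9 6)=[7, 4, 2, 10, 3, 9, 0, 1, 8, 6, 5]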